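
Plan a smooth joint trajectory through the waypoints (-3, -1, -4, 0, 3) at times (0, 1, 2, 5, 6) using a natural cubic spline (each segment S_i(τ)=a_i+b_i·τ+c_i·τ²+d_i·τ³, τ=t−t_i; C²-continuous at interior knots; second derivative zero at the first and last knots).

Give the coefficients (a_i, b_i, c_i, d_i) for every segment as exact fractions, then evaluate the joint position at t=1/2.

  seg 0: a=-3 b=1093/318 c=0 d=-457/318
  seg 1: a=-1 b=-139/159 c=-457/106 d=695/318
  seg 2: a=-4 b=-935/318 c=119/53 d=-29/106
  seg 3: a=0 b=500/159 c=-23/106 d=23/318
S(1/2) = -1239/848

Δ: Δ0=2, Δ1=-3, Δ2=4/3, Δ3=3
row 1: diag=4, rhs=-30; c'=1/4, d'=-15/2
row 2: denom=8−1·1/4=31/4; d'=(26−1·-15/2)/(31/4)=134/31
row 3: denom=8−3·12/31=212/31; d'=(10−3·134/31)/(212/31)=-23/53
back: M3=-23/53
back: M2=134/31−12/31·-23/53=238/53
back: M1=-15/2−1/4·238/53=-457/53
M: M0=0, M1=-457/53, M2=238/53, M3=-23/53, M4=0
seg 0: a=-3, c=M0/2=0, d=(M1−M0)/(6·1)=-457/318, b=Δ0−h0·(2M0+M1)/6=1093/318
seg 1: a=-1, c=M1/2=-457/106, d=(M2−M1)/(6·1)=695/318, b=Δ1−h1·(2M1+M2)/6=-139/159
seg 2: a=-4, c=M2/2=119/53, d=(M3−M2)/(6·3)=-29/106, b=Δ2−h2·(2M2+M3)/6=-935/318
seg 3: a=0, c=M3/2=-23/106, d=(M4−M3)/(6·1)=23/318, b=Δ3−h3·(2M3+M4)/6=500/159
t_q=1/2 → seg 0, τ=1/2; S=-3+1093/318·τ+0·τ²+-457/318·τ³=-1239/848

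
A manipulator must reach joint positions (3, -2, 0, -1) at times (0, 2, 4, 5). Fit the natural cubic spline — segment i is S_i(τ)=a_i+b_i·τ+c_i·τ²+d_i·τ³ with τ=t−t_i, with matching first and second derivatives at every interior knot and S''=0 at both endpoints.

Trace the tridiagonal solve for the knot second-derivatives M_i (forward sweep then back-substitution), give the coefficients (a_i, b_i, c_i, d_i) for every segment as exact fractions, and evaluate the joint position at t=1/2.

  seg 0: a=3 b=-40/11 c=0 d=25/88
  seg 1: a=-2 b=-5/22 c=75/44 d=-6/11
  seg 2: a=0 b=1/22 c=-69/44 d=23/44
S(1/2) = 857/704

Δ: Δ0=-5/2, Δ1=1, Δ2=-1
row 1: diag=8, rhs=21; c'=1/4, d'=21/8
row 2: denom=6−2·1/4=11/2; d'=(-12−2·21/8)/(11/2)=-69/22
back: M2=-69/22
back: M1=21/8−1/4·-69/22=75/22
M: M0=0, M1=75/22, M2=-69/22, M3=0
seg 0: a=3, c=M0/2=0, d=(M1−M0)/(6·2)=25/88, b=Δ0−h0·(2M0+M1)/6=-40/11
seg 1: a=-2, c=M1/2=75/44, d=(M2−M1)/(6·2)=-6/11, b=Δ1−h1·(2M1+M2)/6=-5/22
seg 2: a=0, c=M2/2=-69/44, d=(M3−M2)/(6·1)=23/44, b=Δ2−h2·(2M2+M3)/6=1/22
t_q=1/2 → seg 0, τ=1/2; S=3+-40/11·τ+0·τ²+25/88·τ³=857/704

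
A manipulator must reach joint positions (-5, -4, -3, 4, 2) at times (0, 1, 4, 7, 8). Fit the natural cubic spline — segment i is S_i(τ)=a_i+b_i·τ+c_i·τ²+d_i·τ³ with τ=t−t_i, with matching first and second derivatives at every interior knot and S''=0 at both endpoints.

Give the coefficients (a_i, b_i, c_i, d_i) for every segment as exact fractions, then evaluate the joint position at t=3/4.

  seg 0: a=-5 b=769/624 c=0 d=-145/624
  seg 1: a=-4 b=167/312 c=-145/208 d=131/624
  seg 2: a=-3 b=97/48 c=31/26 d=-679/1872
  seg 3: a=4 b=-193/312 c=-431/208 d=431/624
S(3/4) = -55561/13312

Δ: Δ0=1, Δ1=1/3, Δ2=7/3, Δ3=-2
row 1: diag=8, rhs=-4; c'=3/8, d'=-1/2
row 2: denom=12−3·3/8=87/8; d'=(12−3·-1/2)/(87/8)=36/29
row 3: denom=8−3·8/29=208/29; d'=(-26−3·36/29)/(208/29)=-431/104
back: M3=-431/104
back: M2=36/29−8/29·-431/104=31/13
back: M1=-1/2−3/8·31/13=-145/104
M: M0=0, M1=-145/104, M2=31/13, M3=-431/104, M4=0
seg 0: a=-5, c=M0/2=0, d=(M1−M0)/(6·1)=-145/624, b=Δ0−h0·(2M0+M1)/6=769/624
seg 1: a=-4, c=M1/2=-145/208, d=(M2−M1)/(6·3)=131/624, b=Δ1−h1·(2M1+M2)/6=167/312
seg 2: a=-3, c=M2/2=31/26, d=(M3−M2)/(6·3)=-679/1872, b=Δ2−h2·(2M2+M3)/6=97/48
seg 3: a=4, c=M3/2=-431/208, d=(M4−M3)/(6·1)=431/624, b=Δ3−h3·(2M3+M4)/6=-193/312
t_q=3/4 → seg 0, τ=3/4; S=-5+769/624·τ+0·τ²+-145/624·τ³=-55561/13312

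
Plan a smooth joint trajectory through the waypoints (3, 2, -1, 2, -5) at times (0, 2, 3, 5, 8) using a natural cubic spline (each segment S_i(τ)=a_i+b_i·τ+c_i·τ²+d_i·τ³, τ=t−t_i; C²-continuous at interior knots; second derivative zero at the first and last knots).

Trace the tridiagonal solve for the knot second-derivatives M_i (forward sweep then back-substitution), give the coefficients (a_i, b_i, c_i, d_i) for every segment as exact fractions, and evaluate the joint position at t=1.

  seg 0: a=3 b=667/978 c=0 d=-289/978
  seg 1: a=2 b=-2801/978 c=-289/163 d=1601/978
  seg 2: a=-1 b=-733/489 c=1023/326 d=-3205/3912
  seg 3: a=2 b=1195/978 c=-1159/652 d=1159/5868
S(1) = 552/163

Δ: Δ0=-1/2, Δ1=-3, Δ2=3/2, Δ3=-7/3
row 1: diag=6, rhs=-15; c'=1/6, d'=-5/2
row 2: denom=6−1·1/6=35/6; d'=(27−1·-5/2)/(35/6)=177/35
row 3: denom=10−2·12/35=326/35; d'=(-23−2·177/35)/(326/35)=-1159/326
back: M3=-1159/326
back: M2=177/35−12/35·-1159/326=1023/163
back: M1=-5/2−1/6·1023/163=-578/163
M: M0=0, M1=-578/163, M2=1023/163, M3=-1159/326, M4=0
seg 0: a=3, c=M0/2=0, d=(M1−M0)/(6·2)=-289/978, b=Δ0−h0·(2M0+M1)/6=667/978
seg 1: a=2, c=M1/2=-289/163, d=(M2−M1)/(6·1)=1601/978, b=Δ1−h1·(2M1+M2)/6=-2801/978
seg 2: a=-1, c=M2/2=1023/326, d=(M3−M2)/(6·2)=-3205/3912, b=Δ2−h2·(2M2+M3)/6=-733/489
seg 3: a=2, c=M3/2=-1159/652, d=(M4−M3)/(6·3)=1159/5868, b=Δ3−h3·(2M3+M4)/6=1195/978
t_q=1 → seg 0, τ=1; S=3+667/978·τ+0·τ²+-289/978·τ³=552/163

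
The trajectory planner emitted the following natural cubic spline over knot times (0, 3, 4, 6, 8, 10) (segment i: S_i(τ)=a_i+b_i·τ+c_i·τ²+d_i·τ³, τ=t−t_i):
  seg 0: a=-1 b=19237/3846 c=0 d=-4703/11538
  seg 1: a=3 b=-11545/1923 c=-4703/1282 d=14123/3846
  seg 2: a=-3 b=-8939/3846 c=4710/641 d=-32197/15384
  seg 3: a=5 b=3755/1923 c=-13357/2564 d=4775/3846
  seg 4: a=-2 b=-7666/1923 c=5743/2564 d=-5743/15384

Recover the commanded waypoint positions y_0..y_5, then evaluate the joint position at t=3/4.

y_0=-1 y_1=3 y_2=-3 y_3=5 y_4=-2 y_5=-4
S(3/4) = 211635/82048

y_0 = S_0(0) = a_0 = -1
y_1 = S_1(0) = a_1 = 3
y_2 = S_2(0) = a_2 = -3
y_3 = S_3(0) = a_3 = 5
y_4 = S_4(0) = a_4 = -2
y_5 = S_4(2) = -4
t_q=3/4 is in segment 0 (τ=3/4); S_0(τ)=211635/82048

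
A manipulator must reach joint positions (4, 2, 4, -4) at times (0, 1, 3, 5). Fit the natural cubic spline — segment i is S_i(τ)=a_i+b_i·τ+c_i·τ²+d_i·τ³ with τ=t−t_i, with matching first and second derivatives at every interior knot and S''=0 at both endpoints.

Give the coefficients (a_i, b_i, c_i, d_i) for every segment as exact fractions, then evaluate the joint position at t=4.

Δ: Δ0=-2, Δ1=1, Δ2=-4
row 1: diag=6, rhs=18; c'=1/3, d'=3
row 2: denom=8−2·1/3=22/3; d'=(-30−2·3)/(22/3)=-54/11
back: M2=-54/11
back: M1=3−1/3·-54/11=51/11
M: M0=0, M1=51/11, M2=-54/11, M3=0
seg 0: a=4, c=M0/2=0, d=(M1−M0)/(6·1)=17/22, b=Δ0−h0·(2M0+M1)/6=-61/22
seg 1: a=2, c=M1/2=51/22, d=(M2−M1)/(6·2)=-35/44, b=Δ1−h1·(2M1+M2)/6=-5/11
seg 2: a=4, c=M2/2=-27/11, d=(M3−M2)/(6·2)=9/22, b=Δ2−h2·(2M2+M3)/6=-8/11
t_q=4 → seg 2, τ=1; S=4+-8/11·τ+-27/11·τ²+9/22·τ³=27/22

  seg 0: a=4 b=-61/22 c=0 d=17/22
  seg 1: a=2 b=-5/11 c=51/22 d=-35/44
  seg 2: a=4 b=-8/11 c=-27/11 d=9/22
S(4) = 27/22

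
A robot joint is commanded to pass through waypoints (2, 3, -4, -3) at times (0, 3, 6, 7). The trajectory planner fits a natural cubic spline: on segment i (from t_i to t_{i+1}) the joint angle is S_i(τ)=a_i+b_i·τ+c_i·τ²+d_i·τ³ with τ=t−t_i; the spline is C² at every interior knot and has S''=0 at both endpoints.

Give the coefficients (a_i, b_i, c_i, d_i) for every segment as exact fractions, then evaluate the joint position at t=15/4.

  seg 0: a=2 b=41/29 c=0 d=-94/783
  seg 1: a=3 b=-53/29 c=-94/87 d=238/783
  seg 2: a=-4 b=-3/29 c=48/29 d=-16/29
S(15/4) = 1067/928

Δ: Δ0=1/3, Δ1=-7/3, Δ2=1
row 1: diag=12, rhs=-16; c'=1/4, d'=-4/3
row 2: denom=8−3·1/4=29/4; d'=(20−3·-4/3)/(29/4)=96/29
back: M2=96/29
back: M1=-4/3−1/4·96/29=-188/87
M: M0=0, M1=-188/87, M2=96/29, M3=0
seg 0: a=2, c=M0/2=0, d=(M1−M0)/(6·3)=-94/783, b=Δ0−h0·(2M0+M1)/6=41/29
seg 1: a=3, c=M1/2=-94/87, d=(M2−M1)/(6·3)=238/783, b=Δ1−h1·(2M1+M2)/6=-53/29
seg 2: a=-4, c=M2/2=48/29, d=(M3−M2)/(6·1)=-16/29, b=Δ2−h2·(2M2+M3)/6=-3/29
t_q=15/4 → seg 1, τ=3/4; S=3+-53/29·τ+-94/87·τ²+238/783·τ³=1067/928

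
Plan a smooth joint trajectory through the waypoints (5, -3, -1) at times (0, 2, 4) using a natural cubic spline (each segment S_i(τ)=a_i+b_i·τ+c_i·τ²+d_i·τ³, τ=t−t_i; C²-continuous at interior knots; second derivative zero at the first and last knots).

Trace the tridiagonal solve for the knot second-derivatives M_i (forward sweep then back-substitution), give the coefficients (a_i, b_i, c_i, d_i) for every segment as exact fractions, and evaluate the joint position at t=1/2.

  seg 0: a=5 b=-21/4 c=0 d=5/16
  seg 1: a=-3 b=-3/2 c=15/8 d=-5/16
S(1/2) = 309/128

Δ: Δ0=-4, Δ1=1
row 1: diag=8, rhs=30; c'=1/4, d'=15/4
back: M1=15/4
M: M0=0, M1=15/4, M2=0
seg 0: a=5, c=M0/2=0, d=(M1−M0)/(6·2)=5/16, b=Δ0−h0·(2M0+M1)/6=-21/4
seg 1: a=-3, c=M1/2=15/8, d=(M2−M1)/(6·2)=-5/16, b=Δ1−h1·(2M1+M2)/6=-3/2
t_q=1/2 → seg 0, τ=1/2; S=5+-21/4·τ+0·τ²+5/16·τ³=309/128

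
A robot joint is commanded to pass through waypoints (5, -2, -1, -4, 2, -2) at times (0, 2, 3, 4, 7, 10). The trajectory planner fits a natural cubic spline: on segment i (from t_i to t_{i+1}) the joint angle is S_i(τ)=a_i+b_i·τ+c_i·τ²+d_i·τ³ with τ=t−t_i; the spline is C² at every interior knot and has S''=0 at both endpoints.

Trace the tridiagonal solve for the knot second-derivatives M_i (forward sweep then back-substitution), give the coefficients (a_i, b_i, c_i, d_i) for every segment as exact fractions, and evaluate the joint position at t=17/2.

Δ: Δ0=-7/2, Δ1=1, Δ2=-3, Δ3=2, Δ4=-4/3
row 1: diag=6, rhs=27; c'=1/6, d'=9/2
row 2: denom=4−1·1/6=23/6; d'=(-24−1·9/2)/(23/6)=-171/23
row 3: denom=8−1·6/23=178/23; d'=(30−1·-171/23)/(178/23)=861/178
row 4: denom=12−3·69/178=1929/178; d'=(-20−3·861/178)/(1929/178)=-6143/1929
back: M4=-6143/1929
back: M3=861/178−69/178·-6143/1929=3904/643
back: M2=-171/23−6/23·3904/643=-5799/643
back: M1=9/2−1/6·-5799/643=3860/643
M: M0=0, M1=3860/643, M2=-5799/643, M3=3904/643, M4=-6143/1929, M5=0
seg 0: a=5, c=M0/2=0, d=(M1−M0)/(6·2)=965/1929, b=Δ0−h0·(2M0+M1)/6=-21223/3858
seg 1: a=-2, c=M1/2=1930/643, d=(M2−M1)/(6·1)=-9659/3858, b=Δ1−h1·(2M1+M2)/6=1937/3858
seg 2: a=-1, c=M2/2=-5799/1286, d=(M3−M2)/(6·1)=9703/3858, b=Δ2−h2·(2M2+M3)/6=-1940/1929
seg 3: a=-4, c=M3/2=1952/643, d=(M4−M3)/(6·3)=-17855/34722, b=Δ3−h3·(2M3+M4)/6=-9565/3858
seg 4: a=2, c=M4/2=-6143/3858, d=(M5−M4)/(6·3)=6143/34722, b=Δ4−h4·(2M4+M5)/6=3571/1929
t_q=17/2 → seg 4, τ=3/2; S=2+3571/1929·τ+-6143/3858·τ²+6143/34722·τ³=18429/10288

  seg 0: a=5 b=-21223/3858 c=0 d=965/1929
  seg 1: a=-2 b=1937/3858 c=1930/643 d=-9659/3858
  seg 2: a=-1 b=-1940/1929 c=-5799/1286 d=9703/3858
  seg 3: a=-4 b=-9565/3858 c=1952/643 d=-17855/34722
  seg 4: a=2 b=3571/1929 c=-6143/3858 d=6143/34722
S(17/2) = 18429/10288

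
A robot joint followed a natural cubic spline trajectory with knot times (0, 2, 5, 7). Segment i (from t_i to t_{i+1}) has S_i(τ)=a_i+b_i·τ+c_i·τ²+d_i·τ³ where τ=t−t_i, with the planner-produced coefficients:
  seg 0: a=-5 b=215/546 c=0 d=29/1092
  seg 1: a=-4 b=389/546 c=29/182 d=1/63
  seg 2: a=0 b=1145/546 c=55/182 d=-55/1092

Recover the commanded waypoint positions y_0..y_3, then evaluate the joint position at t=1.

y_0=-5 y_1=-4 y_2=0 y_3=5
S(1) = -1667/364

y_0 = S_0(0) = a_0 = -5
y_1 = S_1(0) = a_1 = -4
y_2 = S_2(0) = a_2 = 0
y_3 = S_2(2) = 5
t_q=1 is in segment 0 (τ=1); S_0(τ)=-1667/364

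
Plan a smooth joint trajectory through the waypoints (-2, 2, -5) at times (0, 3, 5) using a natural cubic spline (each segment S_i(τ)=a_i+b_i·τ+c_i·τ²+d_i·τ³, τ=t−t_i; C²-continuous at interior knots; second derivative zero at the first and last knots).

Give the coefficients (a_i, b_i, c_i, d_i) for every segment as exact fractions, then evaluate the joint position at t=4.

  seg 0: a=-2 b=167/60 c=0 d=-29/180
  seg 1: a=2 b=-47/30 c=-29/20 d=29/120
S(4) = -31/40

Δ: Δ0=4/3, Δ1=-7/2
row 1: diag=10, rhs=-29; c'=1/5, d'=-29/10
back: M1=-29/10
M: M0=0, M1=-29/10, M2=0
seg 0: a=-2, c=M0/2=0, d=(M1−M0)/(6·3)=-29/180, b=Δ0−h0·(2M0+M1)/6=167/60
seg 1: a=2, c=M1/2=-29/20, d=(M2−M1)/(6·2)=29/120, b=Δ1−h1·(2M1+M2)/6=-47/30
t_q=4 → seg 1, τ=1; S=2+-47/30·τ+-29/20·τ²+29/120·τ³=-31/40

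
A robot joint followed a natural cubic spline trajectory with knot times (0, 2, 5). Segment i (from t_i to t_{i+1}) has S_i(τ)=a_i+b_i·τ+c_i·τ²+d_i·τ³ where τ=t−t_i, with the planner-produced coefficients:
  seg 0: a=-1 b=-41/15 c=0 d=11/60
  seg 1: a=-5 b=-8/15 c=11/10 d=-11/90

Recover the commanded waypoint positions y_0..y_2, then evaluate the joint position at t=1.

y_0 = S_0(0) = a_0 = -1
y_1 = S_1(0) = a_1 = -5
y_2 = S_1(3) = 0
t_q=1 is in segment 0 (τ=1); S_0(τ)=-71/20

y_0=-1 y_1=-5 y_2=0
S(1) = -71/20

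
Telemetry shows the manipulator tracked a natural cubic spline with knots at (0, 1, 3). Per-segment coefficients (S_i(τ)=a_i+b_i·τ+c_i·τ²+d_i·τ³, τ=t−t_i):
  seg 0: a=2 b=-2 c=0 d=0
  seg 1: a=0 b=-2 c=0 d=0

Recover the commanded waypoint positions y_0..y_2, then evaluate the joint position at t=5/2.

y_0=2 y_1=0 y_2=-4
S(5/2) = -3

y_0 = S_0(0) = a_0 = 2
y_1 = S_1(0) = a_1 = 0
y_2 = S_1(2) = -4
t_q=5/2 is in segment 1 (τ=3/2); S_1(τ)=-3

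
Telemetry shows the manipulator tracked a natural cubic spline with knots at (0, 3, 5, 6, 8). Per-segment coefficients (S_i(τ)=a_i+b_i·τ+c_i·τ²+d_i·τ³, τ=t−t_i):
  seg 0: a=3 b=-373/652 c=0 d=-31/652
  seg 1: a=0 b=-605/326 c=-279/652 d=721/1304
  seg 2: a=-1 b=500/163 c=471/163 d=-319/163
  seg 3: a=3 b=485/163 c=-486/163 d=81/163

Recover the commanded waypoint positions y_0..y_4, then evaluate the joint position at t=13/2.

y_0 = S_0(0) = a_0 = 3
y_1 = S_1(0) = a_1 = 0
y_2 = S_2(0) = a_2 = -1
y_3 = S_3(0) = a_3 = 3
y_4 = S_3(2) = 1
t_q=13/2 is in segment 3 (τ=1/2); S_3(τ)=4961/1304

y_0=3 y_1=0 y_2=-1 y_3=3 y_4=1
S(13/2) = 4961/1304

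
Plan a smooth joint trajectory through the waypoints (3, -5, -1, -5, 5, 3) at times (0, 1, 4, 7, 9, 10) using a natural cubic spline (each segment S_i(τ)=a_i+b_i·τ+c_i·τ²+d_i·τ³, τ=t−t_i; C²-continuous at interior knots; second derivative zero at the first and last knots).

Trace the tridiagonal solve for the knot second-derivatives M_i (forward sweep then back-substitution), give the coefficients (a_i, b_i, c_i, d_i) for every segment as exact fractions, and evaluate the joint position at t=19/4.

Δ: Δ0=-8, Δ1=4/3, Δ2=-4/3, Δ3=5, Δ4=-2
row 1: diag=8, rhs=56; c'=3/8, d'=7
row 2: denom=12−3·3/8=87/8; d'=(-16−3·7)/(87/8)=-296/87
row 3: denom=10−3·8/29=266/29; d'=(38−3·-296/87)/(266/29)=699/133
row 4: denom=6−2·29/133=740/133; d'=(-42−2·699/133)/(740/133)=-1746/185
back: M4=-1746/185
back: M3=699/133−29/133·-1746/185=1353/185
back: M2=-296/87−8/29·1353/185=-3008/555
back: M1=7−3/8·-3008/555=1671/185
M: M0=0, M1=1671/185, M2=-3008/555, M3=1353/185, M4=-1746/185, M5=0
seg 0: a=3, c=M0/2=0, d=(M1−M0)/(6·1)=557/370, b=Δ0−h0·(2M0+M1)/6=-3517/370
seg 1: a=-5, c=M1/2=1671/370, d=(M2−M1)/(6·3)=-8021/9990, b=Δ1−h1·(2M1+M2)/6=-923/185
seg 2: a=-1, c=M2/2=-1504/555, d=(M3−M2)/(6·3)=191/270, b=Δ2−h2·(2M2+M3)/6=159/370
seg 3: a=-5, c=M3/2=1353/370, d=(M4−M3)/(6·2)=-1033/740, b=Δ3−h3·(2M3+M4)/6=121/37
seg 4: a=5, c=M4/2=-873/185, d=(M5−M4)/(6·1)=291/185, b=Δ4−h4·(2M4+M5)/6=212/185
t_q=19/4 → seg 2, τ=3/4; S=-1+159/370·τ+-1504/555·τ²+191/270·τ³=-45077/23680

  seg 0: a=3 b=-3517/370 c=0 d=557/370
  seg 1: a=-5 b=-923/185 c=1671/370 d=-8021/9990
  seg 2: a=-1 b=159/370 c=-1504/555 d=191/270
  seg 3: a=-5 b=121/37 c=1353/370 d=-1033/740
  seg 4: a=5 b=212/185 c=-873/185 d=291/185
S(19/4) = -45077/23680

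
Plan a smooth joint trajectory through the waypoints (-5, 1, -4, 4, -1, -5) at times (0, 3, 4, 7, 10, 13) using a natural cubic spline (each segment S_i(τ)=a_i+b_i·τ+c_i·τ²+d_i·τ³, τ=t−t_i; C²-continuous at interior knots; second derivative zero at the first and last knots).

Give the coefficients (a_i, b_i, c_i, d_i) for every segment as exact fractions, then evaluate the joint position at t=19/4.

Δ: Δ0=2, Δ1=-5, Δ2=8/3, Δ3=-5/3, Δ4=-4/3
row 1: diag=8, rhs=-42; c'=1/8, d'=-21/4
row 2: denom=8−1·1/8=63/8; d'=(46−1·-21/4)/(63/8)=410/63
row 3: denom=12−3·8/21=76/7; d'=(-26−3·410/63)/(76/7)=-239/57
row 4: denom=12−3·21/76=849/76; d'=(2−3·-239/57)/(849/76)=1108/849
back: M4=1108/849
back: M3=-239/57−21/76·1108/849=-3866/849
back: M2=410/63−8/21·-3866/849=6998/849
back: M1=-21/4−1/8·6998/849=-5332/849
M: M0=0, M1=-5332/849, M2=6998/849, M3=-3866/849, M4=1108/849, M5=0
seg 0: a=-5, c=M0/2=0, d=(M1−M0)/(6·3)=-2666/7641, b=Δ0−h0·(2M0+M1)/6=4364/849
seg 1: a=1, c=M1/2=-2666/849, d=(M2−M1)/(6·1)=685/283, b=Δ1−h1·(2M1+M2)/6=-3634/849
seg 2: a=-4, c=M2/2=3499/849, d=(M3−M2)/(6·3)=-5432/7641, b=Δ2−h2·(2M2+M3)/6=-2801/849
seg 3: a=4, c=M3/2=-1933/849, d=(M4−M3)/(6·3)=829/2547, b=Δ3−h3·(2M3+M4)/6=1897/849
seg 4: a=-1, c=M4/2=554/849, d=(M5−M4)/(6·3)=-554/7641, b=Δ4−h4·(2M4+M5)/6=-2240/849
t_q=19/4 → seg 2, τ=3/4; S=-4+-2801/849·τ+3499/849·τ²+-5432/7641·τ³=-20177/4528

  seg 0: a=-5 b=4364/849 c=0 d=-2666/7641
  seg 1: a=1 b=-3634/849 c=-2666/849 d=685/283
  seg 2: a=-4 b=-2801/849 c=3499/849 d=-5432/7641
  seg 3: a=4 b=1897/849 c=-1933/849 d=829/2547
  seg 4: a=-1 b=-2240/849 c=554/849 d=-554/7641
S(19/4) = -20177/4528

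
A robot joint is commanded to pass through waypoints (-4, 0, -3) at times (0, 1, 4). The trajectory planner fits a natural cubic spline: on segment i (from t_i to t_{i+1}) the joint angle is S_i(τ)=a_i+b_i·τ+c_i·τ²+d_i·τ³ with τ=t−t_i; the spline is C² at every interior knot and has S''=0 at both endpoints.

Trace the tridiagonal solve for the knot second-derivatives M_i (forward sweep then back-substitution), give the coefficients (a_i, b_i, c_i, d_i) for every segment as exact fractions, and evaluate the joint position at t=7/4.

  seg 0: a=-4 b=37/8 c=0 d=-5/8
  seg 1: a=0 b=11/4 c=-15/8 d=5/24
S(7/4) = 561/512

Δ: Δ0=4, Δ1=-1
row 1: diag=8, rhs=-30; c'=3/8, d'=-15/4
back: M1=-15/4
M: M0=0, M1=-15/4, M2=0
seg 0: a=-4, c=M0/2=0, d=(M1−M0)/(6·1)=-5/8, b=Δ0−h0·(2M0+M1)/6=37/8
seg 1: a=0, c=M1/2=-15/8, d=(M2−M1)/(6·3)=5/24, b=Δ1−h1·(2M1+M2)/6=11/4
t_q=7/4 → seg 1, τ=3/4; S=0+11/4·τ+-15/8·τ²+5/24·τ³=561/512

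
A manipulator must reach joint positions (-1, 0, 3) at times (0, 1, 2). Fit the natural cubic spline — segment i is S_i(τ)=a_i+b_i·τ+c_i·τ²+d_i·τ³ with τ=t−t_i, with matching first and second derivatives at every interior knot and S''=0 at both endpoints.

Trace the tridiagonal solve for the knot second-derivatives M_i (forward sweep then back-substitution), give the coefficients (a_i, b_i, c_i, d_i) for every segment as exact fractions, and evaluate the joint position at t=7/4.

Δ: Δ0=1, Δ1=3
row 1: diag=4, rhs=12; c'=1/4, d'=3
back: M1=3
M: M0=0, M1=3, M2=0
seg 0: a=-1, c=M0/2=0, d=(M1−M0)/(6·1)=1/2, b=Δ0−h0·(2M0+M1)/6=1/2
seg 1: a=0, c=M1/2=3/2, d=(M2−M1)/(6·1)=-1/2, b=Δ1−h1·(2M1+M2)/6=2
t_q=7/4 → seg 1, τ=3/4; S=0+2·τ+3/2·τ²+-1/2·τ³=273/128

  seg 0: a=-1 b=1/2 c=0 d=1/2
  seg 1: a=0 b=2 c=3/2 d=-1/2
S(7/4) = 273/128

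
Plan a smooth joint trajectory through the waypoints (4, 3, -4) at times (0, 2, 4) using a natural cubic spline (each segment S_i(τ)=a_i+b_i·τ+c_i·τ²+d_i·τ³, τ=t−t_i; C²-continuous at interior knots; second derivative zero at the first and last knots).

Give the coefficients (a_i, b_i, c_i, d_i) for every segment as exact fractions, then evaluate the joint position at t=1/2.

  seg 0: a=4 b=1/4 c=0 d=-3/16
  seg 1: a=3 b=-2 c=-9/8 d=3/16
S(1/2) = 525/128

Δ: Δ0=-1/2, Δ1=-7/2
row 1: diag=8, rhs=-18; c'=1/4, d'=-9/4
back: M1=-9/4
M: M0=0, M1=-9/4, M2=0
seg 0: a=4, c=M0/2=0, d=(M1−M0)/(6·2)=-3/16, b=Δ0−h0·(2M0+M1)/6=1/4
seg 1: a=3, c=M1/2=-9/8, d=(M2−M1)/(6·2)=3/16, b=Δ1−h1·(2M1+M2)/6=-2
t_q=1/2 → seg 0, τ=1/2; S=4+1/4·τ+0·τ²+-3/16·τ³=525/128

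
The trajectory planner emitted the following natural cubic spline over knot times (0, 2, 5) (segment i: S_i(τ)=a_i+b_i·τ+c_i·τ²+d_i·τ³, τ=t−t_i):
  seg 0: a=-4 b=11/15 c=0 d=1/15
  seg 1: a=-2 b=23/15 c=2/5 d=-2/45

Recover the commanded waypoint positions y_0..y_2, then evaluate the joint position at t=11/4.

y_0 = S_0(0) = a_0 = -4
y_1 = S_1(0) = a_1 = -2
y_2 = S_1(3) = 5
t_q=11/4 is in segment 1 (τ=3/4); S_1(τ)=-103/160

y_0=-4 y_1=-2 y_2=5
S(11/4) = -103/160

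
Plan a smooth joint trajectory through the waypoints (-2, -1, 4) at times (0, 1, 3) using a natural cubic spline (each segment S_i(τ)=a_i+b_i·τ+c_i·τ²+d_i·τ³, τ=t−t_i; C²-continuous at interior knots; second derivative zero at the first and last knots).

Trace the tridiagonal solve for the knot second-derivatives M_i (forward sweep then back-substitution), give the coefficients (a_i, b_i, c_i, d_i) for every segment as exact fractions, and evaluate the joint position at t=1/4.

Δ: Δ0=1, Δ1=5/2
row 1: diag=6, rhs=9; c'=1/3, d'=3/2
back: M1=3/2
M: M0=0, M1=3/2, M2=0
seg 0: a=-2, c=M0/2=0, d=(M1−M0)/(6·1)=1/4, b=Δ0−h0·(2M0+M1)/6=3/4
seg 1: a=-1, c=M1/2=3/4, d=(M2−M1)/(6·2)=-1/8, b=Δ1−h1·(2M1+M2)/6=3/2
t_q=1/4 → seg 0, τ=1/4; S=-2+3/4·τ+0·τ²+1/4·τ³=-463/256

  seg 0: a=-2 b=3/4 c=0 d=1/4
  seg 1: a=-1 b=3/2 c=3/4 d=-1/8
S(1/4) = -463/256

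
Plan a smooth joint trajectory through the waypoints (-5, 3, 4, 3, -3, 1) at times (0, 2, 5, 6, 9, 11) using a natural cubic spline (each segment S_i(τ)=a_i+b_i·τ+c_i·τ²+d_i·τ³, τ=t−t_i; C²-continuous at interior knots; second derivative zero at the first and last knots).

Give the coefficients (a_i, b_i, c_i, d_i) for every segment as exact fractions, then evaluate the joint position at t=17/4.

Δ: Δ0=4, Δ1=1/3, Δ2=-1, Δ3=-2, Δ4=2
row 1: diag=10, rhs=-22; c'=3/10, d'=-11/5
row 2: denom=8−3·3/10=71/10; d'=(-8−3·-11/5)/(71/10)=-14/71
row 3: denom=8−1·10/71=558/71; d'=(-6−1·-14/71)/(558/71)=-206/279
row 4: denom=10−3·71/186=549/62; d'=(24−3·-206/279)/(549/62)=4876/1647
back: M4=4876/1647
back: M3=-206/279−71/186·4876/1647=-9232/4941
back: M2=-14/71−10/71·-9232/4941=326/4941
back: M1=-11/5−3/10·326/4941=-3656/1647
M: M0=0, M1=-3656/1647, M2=326/4941, M3=-9232/4941, M4=4876/1647, M5=0
seg 0: a=-5, c=M0/2=0, d=(M1−M0)/(6·2)=-914/4941, b=Δ0−h0·(2M0+M1)/6=23420/4941
seg 1: a=3, c=M1/2=-1828/1647, d=(M2−M1)/(6·3)=5647/44469, b=Δ1−h1·(2M1+M2)/6=12452/4941
seg 2: a=4, c=M2/2=163/4941, d=(M3−M2)/(6·1)=-59/183, b=Δ2−h2·(2M2+M3)/6=-3511/4941
seg 3: a=3, c=M3/2=-4616/4941, d=(M4−M3)/(6·3)=11930/44469, b=Δ3−h3·(2M3+M4)/6=-7964/4941
seg 4: a=-3, c=M4/2=2438/1647, d=(M5−M4)/(6·2)=-1219/4941, b=Δ4−h4·(2M4+M5)/6=130/4941
t_q=17/4 → seg 1, τ=9/4; S=3+12452/4941·τ+-1828/1647·τ²+5647/44469·τ³=158039/35136

  seg 0: a=-5 b=23420/4941 c=0 d=-914/4941
  seg 1: a=3 b=12452/4941 c=-1828/1647 d=5647/44469
  seg 2: a=4 b=-3511/4941 c=163/4941 d=-59/183
  seg 3: a=3 b=-7964/4941 c=-4616/4941 d=11930/44469
  seg 4: a=-3 b=130/4941 c=2438/1647 d=-1219/4941
S(17/4) = 158039/35136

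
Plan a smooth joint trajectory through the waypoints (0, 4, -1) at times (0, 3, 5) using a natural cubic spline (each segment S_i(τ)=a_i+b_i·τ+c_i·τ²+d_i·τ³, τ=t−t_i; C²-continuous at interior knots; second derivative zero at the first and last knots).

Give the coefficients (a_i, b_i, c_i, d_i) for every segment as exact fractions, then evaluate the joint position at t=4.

  seg 0: a=0 b=149/60 c=0 d=-23/180
  seg 1: a=4 b=-29/30 c=-23/20 d=23/120
S(4) = 83/40

Δ: Δ0=4/3, Δ1=-5/2
row 1: diag=10, rhs=-23; c'=1/5, d'=-23/10
back: M1=-23/10
M: M0=0, M1=-23/10, M2=0
seg 0: a=0, c=M0/2=0, d=(M1−M0)/(6·3)=-23/180, b=Δ0−h0·(2M0+M1)/6=149/60
seg 1: a=4, c=M1/2=-23/20, d=(M2−M1)/(6·2)=23/120, b=Δ1−h1·(2M1+M2)/6=-29/30
t_q=4 → seg 1, τ=1; S=4+-29/30·τ+-23/20·τ²+23/120·τ³=83/40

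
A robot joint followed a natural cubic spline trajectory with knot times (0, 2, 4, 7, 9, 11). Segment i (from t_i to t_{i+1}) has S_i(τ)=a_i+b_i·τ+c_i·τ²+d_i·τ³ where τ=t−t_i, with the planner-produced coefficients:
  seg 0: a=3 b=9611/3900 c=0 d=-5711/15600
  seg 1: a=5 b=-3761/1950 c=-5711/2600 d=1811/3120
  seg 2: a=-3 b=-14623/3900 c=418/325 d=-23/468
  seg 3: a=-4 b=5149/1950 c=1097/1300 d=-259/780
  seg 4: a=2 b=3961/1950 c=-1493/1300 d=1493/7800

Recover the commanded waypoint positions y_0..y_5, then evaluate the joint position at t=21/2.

y_0=3 y_1=5 y_2=-3 y_3=-4 y_4=2 y_5=3
S(21/2) = 12933/4160

y_0 = S_0(0) = a_0 = 3
y_1 = S_1(0) = a_1 = 5
y_2 = S_2(0) = a_2 = -3
y_3 = S_3(0) = a_3 = -4
y_4 = S_4(0) = a_4 = 2
y_5 = S_4(2) = 3
t_q=21/2 is in segment 4 (τ=3/2); S_4(τ)=12933/4160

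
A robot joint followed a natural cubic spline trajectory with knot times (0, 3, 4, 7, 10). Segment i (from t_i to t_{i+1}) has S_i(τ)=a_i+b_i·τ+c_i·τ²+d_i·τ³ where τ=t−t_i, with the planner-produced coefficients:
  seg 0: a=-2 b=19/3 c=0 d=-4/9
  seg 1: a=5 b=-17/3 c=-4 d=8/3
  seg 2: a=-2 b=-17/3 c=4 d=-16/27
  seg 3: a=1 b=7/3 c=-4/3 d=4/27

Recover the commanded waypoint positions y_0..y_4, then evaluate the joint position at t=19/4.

y_0 = S_0(0) = a_0 = -2
y_1 = S_1(0) = a_1 = 5
y_2 = S_2(0) = a_2 = -2
y_3 = S_3(0) = a_3 = 1
y_4 = S_3(3) = 0
t_q=19/4 is in segment 2 (τ=3/4); S_2(τ)=-17/4

y_0=-2 y_1=5 y_2=-2 y_3=1 y_4=0
S(19/4) = -17/4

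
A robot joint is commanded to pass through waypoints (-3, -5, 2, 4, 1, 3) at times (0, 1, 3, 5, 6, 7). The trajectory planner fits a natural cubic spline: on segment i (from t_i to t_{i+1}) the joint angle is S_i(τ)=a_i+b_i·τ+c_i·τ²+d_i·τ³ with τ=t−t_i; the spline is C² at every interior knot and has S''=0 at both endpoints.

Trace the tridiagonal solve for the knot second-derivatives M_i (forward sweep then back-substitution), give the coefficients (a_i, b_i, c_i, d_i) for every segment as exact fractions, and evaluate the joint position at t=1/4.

  seg 0: a=-3 b=-2787/916 c=0 d=955/916
  seg 1: a=-5 b=39/458 c=2865/916 d=-1301/1832
  seg 2: a=2 b=933/229 c=-519/458 d=-185/916
  seg 3: a=4 b=-660/229 c=-537/229 d=510/229
  seg 4: a=1 b=-204/229 c=993/229 d=-331/229
S(1/4) = -219509/58624

Δ: Δ0=-2, Δ1=7/2, Δ2=1, Δ3=-3, Δ4=2
row 1: diag=6, rhs=33; c'=1/3, d'=11/2
row 2: denom=8−2·1/3=22/3; d'=(-15−2·11/2)/(22/3)=-39/11
row 3: denom=6−2·3/11=60/11; d'=(-24−2·-39/11)/(60/11)=-31/10
row 4: denom=4−1·11/60=229/60; d'=(30−1·-31/10)/(229/60)=1986/229
back: M4=1986/229
back: M3=-31/10−11/60·1986/229=-1074/229
back: M2=-39/11−3/11·-1074/229=-519/229
back: M1=11/2−1/3·-519/229=2865/458
M: M0=0, M1=2865/458, M2=-519/229, M3=-1074/229, M4=1986/229, M5=0
seg 0: a=-3, c=M0/2=0, d=(M1−M0)/(6·1)=955/916, b=Δ0−h0·(2M0+M1)/6=-2787/916
seg 1: a=-5, c=M1/2=2865/916, d=(M2−M1)/(6·2)=-1301/1832, b=Δ1−h1·(2M1+M2)/6=39/458
seg 2: a=2, c=M2/2=-519/458, d=(M3−M2)/(6·2)=-185/916, b=Δ2−h2·(2M2+M3)/6=933/229
seg 3: a=4, c=M3/2=-537/229, d=(M4−M3)/(6·1)=510/229, b=Δ3−h3·(2M3+M4)/6=-660/229
seg 4: a=1, c=M4/2=993/229, d=(M5−M4)/(6·1)=-331/229, b=Δ4−h4·(2M4+M5)/6=-204/229
t_q=1/4 → seg 0, τ=1/4; S=-3+-2787/916·τ+0·τ²+955/916·τ³=-219509/58624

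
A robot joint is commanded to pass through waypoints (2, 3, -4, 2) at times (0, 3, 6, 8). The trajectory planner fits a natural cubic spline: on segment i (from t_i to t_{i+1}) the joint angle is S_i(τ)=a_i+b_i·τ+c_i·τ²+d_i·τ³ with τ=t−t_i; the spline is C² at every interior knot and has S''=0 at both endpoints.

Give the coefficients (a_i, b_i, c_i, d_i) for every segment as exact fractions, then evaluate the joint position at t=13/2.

Δ: Δ0=1/3, Δ1=-7/3, Δ2=3
row 1: diag=12, rhs=-16; c'=1/4, d'=-4/3
row 2: denom=10−3·1/4=37/4; d'=(32−3·-4/3)/(37/4)=144/37
back: M2=144/37
back: M1=-4/3−1/4·144/37=-256/111
M: M0=0, M1=-256/111, M2=144/37, M3=0
seg 0: a=2, c=M0/2=0, d=(M1−M0)/(6·3)=-128/999, b=Δ0−h0·(2M0+M1)/6=55/37
seg 1: a=3, c=M1/2=-128/111, d=(M2−M1)/(6·3)=344/999, b=Δ1−h1·(2M1+M2)/6=-73/37
seg 2: a=-4, c=M2/2=72/37, d=(M3−M2)/(6·2)=-12/37, b=Δ2−h2·(2M2+M3)/6=15/37
t_q=13/2 → seg 2, τ=1/2; S=-4+15/37·τ+72/37·τ²+-12/37·τ³=-124/37

  seg 0: a=2 b=55/37 c=0 d=-128/999
  seg 1: a=3 b=-73/37 c=-128/111 d=344/999
  seg 2: a=-4 b=15/37 c=72/37 d=-12/37
S(13/2) = -124/37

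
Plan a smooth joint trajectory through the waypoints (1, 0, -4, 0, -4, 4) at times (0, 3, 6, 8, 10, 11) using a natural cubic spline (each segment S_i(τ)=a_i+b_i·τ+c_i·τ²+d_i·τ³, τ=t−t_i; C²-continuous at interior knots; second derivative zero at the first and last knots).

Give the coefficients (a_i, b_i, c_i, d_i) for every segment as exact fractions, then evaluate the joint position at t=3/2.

  seg 0: a=1 b=457/1149 c=0 d=-280/3447
  seg 1: a=0 b=-2063/1149 c=-280/383 d=113/383
  seg 2: a=-4 b=2050/1149 c=737/383 d=-2087/2298
  seg 3: a=0 b=-1628/1149 c=-1350/383 d=3715/2298
  seg 4: a=-4 b=4462/1149 c=2365/383 d=-2365/1149
S(3/2) = 1013/766

Δ: Δ0=-1/3, Δ1=-4/3, Δ2=2, Δ3=-2, Δ4=8
row 1: diag=12, rhs=-6; c'=1/4, d'=-1/2
row 2: denom=10−3·1/4=37/4; d'=(20−3·-1/2)/(37/4)=86/37
row 3: denom=8−2·8/37=280/37; d'=(-24−2·86/37)/(280/37)=-53/14
row 4: denom=6−2·37/140=383/70; d'=(60−2·-53/14)/(383/70)=4730/383
back: M4=4730/383
back: M3=-53/14−37/140·4730/383=-2700/383
back: M2=86/37−8/37·-2700/383=1474/383
back: M1=-1/2−1/4·1474/383=-560/383
M: M0=0, M1=-560/383, M2=1474/383, M3=-2700/383, M4=4730/383, M5=0
seg 0: a=1, c=M0/2=0, d=(M1−M0)/(6·3)=-280/3447, b=Δ0−h0·(2M0+M1)/6=457/1149
seg 1: a=0, c=M1/2=-280/383, d=(M2−M1)/(6·3)=113/383, b=Δ1−h1·(2M1+M2)/6=-2063/1149
seg 2: a=-4, c=M2/2=737/383, d=(M3−M2)/(6·2)=-2087/2298, b=Δ2−h2·(2M2+M3)/6=2050/1149
seg 3: a=0, c=M3/2=-1350/383, d=(M4−M3)/(6·2)=3715/2298, b=Δ3−h3·(2M3+M4)/6=-1628/1149
seg 4: a=-4, c=M4/2=2365/383, d=(M5−M4)/(6·1)=-2365/1149, b=Δ4−h4·(2M4+M5)/6=4462/1149
t_q=3/2 → seg 0, τ=3/2; S=1+457/1149·τ+0·τ²+-280/3447·τ³=1013/766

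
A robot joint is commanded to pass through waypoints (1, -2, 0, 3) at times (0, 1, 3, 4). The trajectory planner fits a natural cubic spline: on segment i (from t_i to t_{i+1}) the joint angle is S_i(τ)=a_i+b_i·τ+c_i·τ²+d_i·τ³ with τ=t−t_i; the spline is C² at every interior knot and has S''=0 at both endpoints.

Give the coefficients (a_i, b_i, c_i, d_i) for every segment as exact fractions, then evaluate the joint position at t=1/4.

  seg 0: a=1 b=-29/8 c=0 d=5/8
  seg 1: a=-2 b=-7/4 c=15/8 d=-1/4
  seg 2: a=0 b=11/4 c=3/8 d=-1/8
S(1/4) = 53/512

Δ: Δ0=-3, Δ1=1, Δ2=3
row 1: diag=6, rhs=24; c'=1/3, d'=4
row 2: denom=6−2·1/3=16/3; d'=(12−2·4)/(16/3)=3/4
back: M2=3/4
back: M1=4−1/3·3/4=15/4
M: M0=0, M1=15/4, M2=3/4, M3=0
seg 0: a=1, c=M0/2=0, d=(M1−M0)/(6·1)=5/8, b=Δ0−h0·(2M0+M1)/6=-29/8
seg 1: a=-2, c=M1/2=15/8, d=(M2−M1)/(6·2)=-1/4, b=Δ1−h1·(2M1+M2)/6=-7/4
seg 2: a=0, c=M2/2=3/8, d=(M3−M2)/(6·1)=-1/8, b=Δ2−h2·(2M2+M3)/6=11/4
t_q=1/4 → seg 0, τ=1/4; S=1+-29/8·τ+0·τ²+5/8·τ³=53/512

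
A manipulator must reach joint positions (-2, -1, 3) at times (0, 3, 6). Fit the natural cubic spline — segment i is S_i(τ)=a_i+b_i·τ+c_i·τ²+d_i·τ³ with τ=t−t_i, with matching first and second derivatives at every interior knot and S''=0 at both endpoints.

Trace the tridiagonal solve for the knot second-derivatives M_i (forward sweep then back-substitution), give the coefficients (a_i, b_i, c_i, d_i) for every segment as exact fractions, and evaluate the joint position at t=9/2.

  seg 0: a=-2 b=1/12 c=0 d=1/36
  seg 1: a=-1 b=5/6 c=1/4 d=-1/36
S(9/2) = 23/32

Δ: Δ0=1/3, Δ1=4/3
row 1: diag=12, rhs=6; c'=1/4, d'=1/2
back: M1=1/2
M: M0=0, M1=1/2, M2=0
seg 0: a=-2, c=M0/2=0, d=(M1−M0)/(6·3)=1/36, b=Δ0−h0·(2M0+M1)/6=1/12
seg 1: a=-1, c=M1/2=1/4, d=(M2−M1)/(6·3)=-1/36, b=Δ1−h1·(2M1+M2)/6=5/6
t_q=9/2 → seg 1, τ=3/2; S=-1+5/6·τ+1/4·τ²+-1/36·τ³=23/32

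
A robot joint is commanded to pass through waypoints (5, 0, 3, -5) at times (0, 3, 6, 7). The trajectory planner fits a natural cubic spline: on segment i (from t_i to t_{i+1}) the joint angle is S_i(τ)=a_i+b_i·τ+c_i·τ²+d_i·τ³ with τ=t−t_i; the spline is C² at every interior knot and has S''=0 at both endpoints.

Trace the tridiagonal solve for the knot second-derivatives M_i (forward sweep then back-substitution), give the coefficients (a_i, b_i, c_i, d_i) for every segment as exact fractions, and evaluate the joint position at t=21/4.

  seg 0: a=5 b=-10/3 c=0 d=5/27
  seg 1: a=0 b=5/3 c=5/3 d=-17/27
  seg 2: a=3 b=-16/3 c=-4 d=4/3
S(21/4) = 321/64

Δ: Δ0=-5/3, Δ1=1, Δ2=-8
row 1: diag=12, rhs=16; c'=1/4, d'=4/3
row 2: denom=8−3·1/4=29/4; d'=(-54−3·4/3)/(29/4)=-8
back: M2=-8
back: M1=4/3−1/4·-8=10/3
M: M0=0, M1=10/3, M2=-8, M3=0
seg 0: a=5, c=M0/2=0, d=(M1−M0)/(6·3)=5/27, b=Δ0−h0·(2M0+M1)/6=-10/3
seg 1: a=0, c=M1/2=5/3, d=(M2−M1)/(6·3)=-17/27, b=Δ1−h1·(2M1+M2)/6=5/3
seg 2: a=3, c=M2/2=-4, d=(M3−M2)/(6·1)=4/3, b=Δ2−h2·(2M2+M3)/6=-16/3
t_q=21/4 → seg 1, τ=9/4; S=0+5/3·τ+5/3·τ²+-17/27·τ³=321/64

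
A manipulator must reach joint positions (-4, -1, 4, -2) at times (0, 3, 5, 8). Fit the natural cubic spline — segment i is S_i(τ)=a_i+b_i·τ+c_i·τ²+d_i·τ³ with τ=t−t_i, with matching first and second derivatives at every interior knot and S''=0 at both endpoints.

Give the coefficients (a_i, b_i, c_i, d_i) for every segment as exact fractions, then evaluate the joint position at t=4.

  seg 0: a=-4 b=1/4 c=0 d=1/12
  seg 1: a=-1 b=5/2 c=3/4 d=-3/8
  seg 2: a=4 b=1 c=-3/2 d=1/6
S(4) = 15/8

Δ: Δ0=1, Δ1=5/2, Δ2=-2
row 1: diag=10, rhs=9; c'=1/5, d'=9/10
row 2: denom=10−2·1/5=48/5; d'=(-27−2·9/10)/(48/5)=-3
back: M2=-3
back: M1=9/10−1/5·-3=3/2
M: M0=0, M1=3/2, M2=-3, M3=0
seg 0: a=-4, c=M0/2=0, d=(M1−M0)/(6·3)=1/12, b=Δ0−h0·(2M0+M1)/6=1/4
seg 1: a=-1, c=M1/2=3/4, d=(M2−M1)/(6·2)=-3/8, b=Δ1−h1·(2M1+M2)/6=5/2
seg 2: a=4, c=M2/2=-3/2, d=(M3−M2)/(6·3)=1/6, b=Δ2−h2·(2M2+M3)/6=1
t_q=4 → seg 1, τ=1; S=-1+5/2·τ+3/4·τ²+-3/8·τ³=15/8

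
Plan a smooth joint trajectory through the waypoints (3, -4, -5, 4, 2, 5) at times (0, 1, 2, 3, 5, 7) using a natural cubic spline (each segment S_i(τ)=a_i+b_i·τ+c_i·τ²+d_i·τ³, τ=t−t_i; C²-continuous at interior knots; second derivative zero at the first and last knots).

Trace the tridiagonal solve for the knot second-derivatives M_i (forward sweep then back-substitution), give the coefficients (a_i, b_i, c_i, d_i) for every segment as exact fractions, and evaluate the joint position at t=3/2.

  seg 0: a=3 b=-4879/628 c=0 d=483/628
  seg 1: a=-4 b=-1715/314 c=1449/628 d=1353/628
  seg 2: a=-5 b=3527/628 c=1377/157 d=-3383/628
  seg 3: a=4 b=2197/314 c=-4641/628 d=1065/628
  seg 4: a=2 b=-695/314 c=1749/628 d=-583/1256
S(3/2) = -29565/5024

Δ: Δ0=-7, Δ1=-1, Δ2=9, Δ3=-1, Δ4=3/2
row 1: diag=4, rhs=36; c'=1/4, d'=9
row 2: denom=4−1·1/4=15/4; d'=(60−1·9)/(15/4)=68/5
row 3: denom=6−1·4/15=86/15; d'=(-60−1·68/5)/(86/15)=-552/43
row 4: denom=8−2·15/43=314/43; d'=(15−2·-552/43)/(314/43)=1749/314
back: M4=1749/314
back: M3=-552/43−15/43·1749/314=-4641/314
back: M2=68/5−4/15·-4641/314=2754/157
back: M1=9−1/4·2754/157=1449/314
M: M0=0, M1=1449/314, M2=2754/157, M3=-4641/314, M4=1749/314, M5=0
seg 0: a=3, c=M0/2=0, d=(M1−M0)/(6·1)=483/628, b=Δ0−h0·(2M0+M1)/6=-4879/628
seg 1: a=-4, c=M1/2=1449/628, d=(M2−M1)/(6·1)=1353/628, b=Δ1−h1·(2M1+M2)/6=-1715/314
seg 2: a=-5, c=M2/2=1377/157, d=(M3−M2)/(6·1)=-3383/628, b=Δ2−h2·(2M2+M3)/6=3527/628
seg 3: a=4, c=M3/2=-4641/628, d=(M4−M3)/(6·2)=1065/628, b=Δ3−h3·(2M3+M4)/6=2197/314
seg 4: a=2, c=M4/2=1749/628, d=(M5−M4)/(6·2)=-583/1256, b=Δ4−h4·(2M4+M5)/6=-695/314
t_q=3/2 → seg 1, τ=1/2; S=-4+-1715/314·τ+1449/628·τ²+1353/628·τ³=-29565/5024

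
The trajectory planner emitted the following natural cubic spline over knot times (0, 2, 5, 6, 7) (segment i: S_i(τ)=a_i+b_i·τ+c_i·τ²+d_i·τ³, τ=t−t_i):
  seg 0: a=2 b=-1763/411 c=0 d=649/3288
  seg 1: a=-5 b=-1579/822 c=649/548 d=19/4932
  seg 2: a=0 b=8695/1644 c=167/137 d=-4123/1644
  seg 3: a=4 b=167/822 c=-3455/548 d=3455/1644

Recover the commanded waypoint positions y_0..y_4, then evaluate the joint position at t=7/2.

y_0=2 y_1=-5 y_2=0 y_3=4 y_4=0
S(7/2) = -22813/4384

y_0 = S_0(0) = a_0 = 2
y_1 = S_1(0) = a_1 = -5
y_2 = S_2(0) = a_2 = 0
y_3 = S_3(0) = a_3 = 4
y_4 = S_3(1) = 0
t_q=7/2 is in segment 1 (τ=3/2); S_1(τ)=-22813/4384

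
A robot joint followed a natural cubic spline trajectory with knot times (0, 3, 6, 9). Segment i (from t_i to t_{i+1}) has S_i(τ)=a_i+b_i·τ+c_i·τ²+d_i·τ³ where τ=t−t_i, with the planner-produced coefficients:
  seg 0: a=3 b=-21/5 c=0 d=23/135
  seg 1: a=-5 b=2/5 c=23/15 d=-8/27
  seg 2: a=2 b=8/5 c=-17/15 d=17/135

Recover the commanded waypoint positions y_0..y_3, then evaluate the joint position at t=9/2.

y_0 = S_0(0) = a_0 = 3
y_1 = S_1(0) = a_1 = -5
y_2 = S_2(0) = a_2 = 2
y_3 = S_2(3) = 0
t_q=9/2 is in segment 1 (τ=3/2); S_1(τ)=-39/20

y_0=3 y_1=-5 y_2=2 y_3=0
S(9/2) = -39/20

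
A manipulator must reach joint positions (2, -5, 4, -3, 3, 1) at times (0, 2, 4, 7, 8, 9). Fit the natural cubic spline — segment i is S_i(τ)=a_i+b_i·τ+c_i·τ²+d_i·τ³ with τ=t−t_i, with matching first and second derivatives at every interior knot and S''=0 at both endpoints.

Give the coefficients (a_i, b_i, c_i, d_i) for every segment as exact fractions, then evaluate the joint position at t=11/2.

  seg 0: a=2 b=-884/141 c=0 d=781/1128
  seg 1: a=-5 b=575/282 c=781/188 d=-1649/1128
  seg 2: a=4 b=157/141 c=-217/47 d=163/141
  seg 3: a=-3 b=652/141 c=272/47 d=-622/141
  seg 4: a=3 b=418/141 c=-350/47 d=350/141
S(11/2) = -307/376

Δ: Δ0=-7/2, Δ1=9/2, Δ2=-7/3, Δ3=6, Δ4=-2
row 1: diag=8, rhs=48; c'=1/4, d'=6
row 2: denom=10−2·1/4=19/2; d'=(-41−2·6)/(19/2)=-106/19
row 3: denom=8−3·6/19=134/19; d'=(50−3·-106/19)/(134/19)=634/67
row 4: denom=4−1·19/134=517/134; d'=(-48−1·634/67)/(517/134)=-700/47
back: M4=-700/47
back: M3=634/67−19/134·-700/47=544/47
back: M2=-106/19−6/19·544/47=-434/47
back: M1=6−1/4·-434/47=781/94
M: M0=0, M1=781/94, M2=-434/47, M3=544/47, M4=-700/47, M5=0
seg 0: a=2, c=M0/2=0, d=(M1−M0)/(6·2)=781/1128, b=Δ0−h0·(2M0+M1)/6=-884/141
seg 1: a=-5, c=M1/2=781/188, d=(M2−M1)/(6·2)=-1649/1128, b=Δ1−h1·(2M1+M2)/6=575/282
seg 2: a=4, c=M2/2=-217/47, d=(M3−M2)/(6·3)=163/141, b=Δ2−h2·(2M2+M3)/6=157/141
seg 3: a=-3, c=M3/2=272/47, d=(M4−M3)/(6·1)=-622/141, b=Δ3−h3·(2M3+M4)/6=652/141
seg 4: a=3, c=M4/2=-350/47, d=(M5−M4)/(6·1)=350/141, b=Δ4−h4·(2M4+M5)/6=418/141
t_q=11/2 → seg 2, τ=3/2; S=4+157/141·τ+-217/47·τ²+163/141·τ³=-307/376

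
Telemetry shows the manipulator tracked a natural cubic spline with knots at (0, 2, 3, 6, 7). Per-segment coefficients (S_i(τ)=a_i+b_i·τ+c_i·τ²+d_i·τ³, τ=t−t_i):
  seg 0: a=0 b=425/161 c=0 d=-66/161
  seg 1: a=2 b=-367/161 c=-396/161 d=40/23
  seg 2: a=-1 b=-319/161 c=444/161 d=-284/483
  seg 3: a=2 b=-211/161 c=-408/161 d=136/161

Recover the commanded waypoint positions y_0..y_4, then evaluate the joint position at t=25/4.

y_0 = S_0(0) = a_0 = 0
y_1 = S_1(0) = a_1 = 2
y_2 = S_2(0) = a_2 = -1
y_3 = S_3(0) = a_3 = 2
y_4 = S_3(1) = -1
t_q=25/4 is in segment 3 (τ=1/4); S_3(τ)=281/184

y_0=0 y_1=2 y_2=-1 y_3=2 y_4=-1
S(25/4) = 281/184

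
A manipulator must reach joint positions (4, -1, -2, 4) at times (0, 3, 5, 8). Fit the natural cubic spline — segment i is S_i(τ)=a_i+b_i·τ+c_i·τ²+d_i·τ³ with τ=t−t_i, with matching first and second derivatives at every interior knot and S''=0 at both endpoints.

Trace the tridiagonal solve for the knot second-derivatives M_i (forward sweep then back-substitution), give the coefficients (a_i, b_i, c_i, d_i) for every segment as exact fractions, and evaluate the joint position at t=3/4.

Δ: Δ0=-5/3, Δ1=-1/2, Δ2=2
row 1: diag=10, rhs=7; c'=1/5, d'=7/10
row 2: denom=10−2·1/5=48/5; d'=(15−2·7/10)/(48/5)=17/12
back: M2=17/12
back: M1=7/10−1/5·17/12=5/12
M: M0=0, M1=5/12, M2=17/12, M3=0
seg 0: a=4, c=M0/2=0, d=(M1−M0)/(6·3)=5/216, b=Δ0−h0·(2M0+M1)/6=-15/8
seg 1: a=-1, c=M1/2=5/24, d=(M2−M1)/(6·2)=1/12, b=Δ1−h1·(2M1+M2)/6=-5/4
seg 2: a=-2, c=M2/2=17/24, d=(M3−M2)/(6·3)=-17/216, b=Δ2−h2·(2M2+M3)/6=7/12
t_q=3/4 → seg 0, τ=3/4; S=4+-15/8·τ+0·τ²+5/216·τ³=1333/512

  seg 0: a=4 b=-15/8 c=0 d=5/216
  seg 1: a=-1 b=-5/4 c=5/24 d=1/12
  seg 2: a=-2 b=7/12 c=17/24 d=-17/216
S(3/4) = 1333/512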